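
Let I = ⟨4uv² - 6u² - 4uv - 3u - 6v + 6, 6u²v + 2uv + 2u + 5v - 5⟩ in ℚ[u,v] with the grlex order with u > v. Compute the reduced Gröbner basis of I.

Buchberger's algorithm terminates because the ascending chain of leading-term ideals stabilizes.

f_1 = 4uv² - 6u² - 4uv - 3u - 6v + 6, LT = uv².
f_2 = 6u²v + 2uv + 2u + 5v - 5, LT = u²v.

S(f_1,f_2): lcm = u²v². S = -3/2u³ - u²v - ⅓uv² - ¾u² - 11/6uv - ⅚v² + 3/2u + ⅚v.
  reduce S modulo (f_1, f_2):
  remainder -3/2u³ - 5/4u² - 11/6uv - ⅚v² + 19/12u + 7/6v - ⅓ ≠ 0; add g_3 = -3/2u³ - 5/4u² - 11/6uv - ⅚v² + 19/12u + 7/6v - ⅓ to the basis.

S(f_1,g_3): lcm = u³v². S = -3/2u⁴ - u³v - ⅚u²v² - 11/9uv³ - 5/9v⁴ - ¾u³ - 3/2u²v + 19/18uv² + 7/9v³ + 3/2u² - 2/9v².
  reduce S modulo (f_1, f_2, g_3):
  remainder -5/9v⁴ + 7/9v³ + 5/4u² - ¼uv - 59/36v² + 9/8u + 47/12v - 5/2 ≠ 0; add g_4 = -5/9v⁴ + 7/9v³ + 5/4u² - ¼uv - 59/36v² + 9/8u + 47/12v - 5/2 to the basis.

S(f_2,g_3): lcm = u³v. S = -½u²v - 11/9uv² - 5/9v³ + ⅓u² + 17/9uv + 7/9v² - ⅚u - 2/9v.
  reduce S modulo (f_1, f_2, g_3, g_4):
  remainder -5/9v³ - 3/2u² + ⅚uv + 7/9v² - 19/12u - 59/36v + 17/12 ≠ 0; add g_5 = -5/9v³ - 3/2u² + ⅚uv + 7/9v² - 19/12u - 59/36v + 17/12 to the basis.

The other S-polynomials (S(f_1,g_4), S(f_2,g_4), S(g_3,g_4), S(f_1,g_5), S(f_2,g_5), S(g_3,g_5), S(g_4,g_5)) all reduce to 0 modulo the current basis, so we have a Gröbner basis.
Inter-reduce: drop elements whose leading term is divisible by another's, tail-reduce, and make monic.

G = {u³ + ⅚u² + 11/9uv + 5/9v² - 19/18u - 7/9v + 2/9, u²v + ⅓uv + ⅓u + ⅚v - ⅚, uv² - 3/2u² - uv - ¾u - 3/2v + 3/2, v³ + 27/10u² - 3/2uv - 7/5v² + 57/20u + 59/20v - 51/20}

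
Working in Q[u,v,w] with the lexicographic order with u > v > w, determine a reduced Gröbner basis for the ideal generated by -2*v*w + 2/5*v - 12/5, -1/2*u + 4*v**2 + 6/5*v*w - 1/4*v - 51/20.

G = {u - 8*v**2 + 1/50*v + 399/50, v*w - 1/5*v + 6/5}

Buchberger's algorithm terminates because the ascending chain of leading-term ideals stabilizes.

f_1 = -2*v*w + 2/5*v - 12/5, LT = v*w.
f_2 = -1/2*u + 4*v**2 + 6/5*v*w - 1/4*v - 51/20, LT = u.

The S-polynomials (S(f_1,f_2)) all reduce to 0 modulo the current basis, so we have a Gröbner basis.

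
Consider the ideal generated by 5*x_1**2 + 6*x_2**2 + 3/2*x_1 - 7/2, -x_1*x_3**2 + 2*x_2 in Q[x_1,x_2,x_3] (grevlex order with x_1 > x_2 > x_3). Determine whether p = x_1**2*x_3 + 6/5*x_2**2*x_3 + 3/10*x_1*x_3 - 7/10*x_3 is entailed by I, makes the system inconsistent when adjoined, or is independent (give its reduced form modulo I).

First compute the reduced Gröbner basis of I by Buchberger's algorithm.
f_1 = 5*x_1**2 + 6*x_2**2 + 3/2*x_1 - 7/2, LT = x_1**2.
f_2 = -x_1*x_3**2 + 2*x_2, LT = x_1*x_3**2.

S(f_1,f_2): lcm = x_1**2*x_3**2. S = 6/5*x_2**2*x_3**2 + 3/10*x_1*x_3**2 + 2*x_1*x_2 - 7/10*x_3**2.
  reduce S modulo (f_1, f_2):
  remainder 6/5*x_2**2*x_3**2 + 2*x_1*x_2 - 7/10*x_3**2 + 3/5*x_2 ≠ 0; add h_3 = 6/5*x_2**2*x_3**2 + 2*x_1*x_2 - 7/10*x_3**2 + 3/5*x_2 to the basis.

The other S-polynomials (S(f_1,h_3), S(f_2,h_3)) all reduce to 0 modulo the current basis, so we have a Gröbner basis.
Inter-reduce: drop elements whose leading term is divisible by another's, tail-reduce, and make monic.
Reduced Gröbner basis: {x_2**2*x_3**2 + 5/3*x_1*x_2 - 7/12*x_3**2 + 1/2*x_2, x_1*x_3**2 - 2*x_2, x_1**2 + 6/5*x_2**2 + 3/10*x_1 - 7/10}.
Label its elements g_1 = x_2**2*x_3**2 + 5/3*x_1*x_2 - 7/12*x_3**2 + 1/2*x_2, g_2 = x_1*x_3**2 - 2*x_2, g_3 = x_1**2 + 6/5*x_2**2 + 3/10*x_1 - 7/10.

Reduce p = x_1**2*x_3 + 6/5*x_2**2*x_3 + 3/10*x_1*x_3 - 7/10*x_3 modulo G:
  leading term x_1**2*x_3: subtract (x_3)·g_3 from x_1**2*x_3 + 6/5*x_2**2*x_3 + 3/10*x_1*x_3 - 7/10*x_3 → 0
  normal form = 0.
Since the normal form is 0, p ∈ I.

x_1**2*x_3 + 6/5*x_2**2*x_3 + 3/10*x_1*x_3 - 7/10*x_3 lies in I (it reduces to 0).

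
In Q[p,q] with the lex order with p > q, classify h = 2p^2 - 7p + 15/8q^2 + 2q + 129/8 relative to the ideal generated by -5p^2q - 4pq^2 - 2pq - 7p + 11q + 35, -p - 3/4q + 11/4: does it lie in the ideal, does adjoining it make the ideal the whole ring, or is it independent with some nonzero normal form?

Adjoining 2p^2 - 7p + 15/8q^2 + 2q + 129/8 makes the ideal the whole ring: the system is inconsistent.

First compute the reduced Gröbner basis of I by Buchberger's algorithm.
f_1 = -5p^2q - 4pq^2 - 2pq - 7p + 11q + 35, LT = p^2q.
f_2 = -p - 3/4q + 11/4, LT = p.

S(f_1,f_2): lcm = p^2q. S = 1/20pq^2 + 63/20pq + 7/5p - 11/5q - 7.
  leading term pq^2: subtract (-1/20q^2)·f_2 from 1/20pq^2 + 63/20pq + 7/5p - 11/5q - 7 → 63/20pq + 7/5p - 3/80q^3 + 11/80q^2 - 11/5q - 7
  leading term pq: subtract (-63/20q)·f_2 from 63/20pq + 7/5p - 3/80q^3 + 11/80q^2 - 11/5q - 7 → 7/5p - 3/80q^3 - 89/40q^2 + 517/80q - 7
  leading term p: subtract (-7/5)·f_2 from 7/5p - 3/80q^3 - 89/40q^2 + 517/80q - 7 → -3/80q^3 - 89/40q^2 + 433/80q - 63/20
  leading term q^3: no divisor's leading term divides it; move -3/80q^3 to the remainder.
  leading term q^2: no divisor's leading term divides it; move -89/40q^2 to the remainder.
  leading term q: no divisor's leading term divides it; move 433/80q to the remainder.
  leading term 1: no divisor's leading term divides it; move -63/20 to the remainder.
  remainder -3/80q^3 - 89/40q^2 + 433/80q - 63/20 ≠ 0; add k_3 = -3/80q^3 - 89/40q^2 + 433/80q - 63/20 to the basis.

The other S-polynomials (S(f_1,k_3), S(f_2,k_3)) all reduce to 0 modulo the current basis, so we have a Gröbner basis.
Inter-reduce: drop elements whose leading term is divisible by another's, tail-reduce, and make monic.
Reduced Gröbner basis: {p + 3/4q - 11/4, q^3 + 178/3q^2 - 433/3q + 84}.
Label its elements g_1 = p + 3/4q - 11/4, g_2 = q^3 + 178/3q^2 - 433/3q + 84.

Reduce h = 2p^2 - 7p + 15/8q^2 + 2q + 129/8 modulo G:
  leading term p^2: subtract (2p)·g_1 from 2p^2 - 7p + 15/8q^2 + 2q + 129/8 → -3/2pq - 3/2p + 15/8q^2 + 2q + 129/8
  leading term pq: subtract (-3/2q)·g_1 from -3/2pq - 3/2p + 15/8q^2 + 2q + 129/8 → -3/2p + 3q^2 - 17/8q + 129/8
  leading term p: subtract (-3/2)·g_1 from -3/2p + 3q^2 - 17/8q + 129/8 → 3q^2 - q + 12
  leading term q^2: no divisor's leading term divides it; move 3q^2 to the remainder.
  leading term q: no divisor's leading term divides it; move -q to the remainder.
  leading term 1: no divisor's leading term divides it; move 12 to the remainder.
  normal form = 3q^2 - q + 12.
The normal form is nonzero, so h ∉ I. Since h minus its normal form lies in I, I + (h) = I + (r) where r = 3q^2 - q + 12; decide whether this ideal is the whole ring.
Run Buchberger on G together with r (pairs among the g_i already reduce to 0 since G is a Gröbner basis):
g_1 = p + 3/4q - 11/4, LT = p.
g_2 = q^3 + 178/3q^2 - 433/3q + 84, LT = q^3.
r = 3q^2 - q + 12, LT = q^2.

S(g_2,r): lcm = q^3. S = 179/3q^2 - 445/3q + 84.
  leading term q^2: subtract (179/9)·r from 179/3q^2 - 445/3q + 84 → -1156/9q - 464/3
  leading term q: no divisor's leading term divides it; move -1156/9q to the remainder.
  leading term 1: no divisor's leading term divides it; move -464/3 to the remainder.
  remainder -1156/9q - 464/3 ≠ 0; add m_4 = -1156/9q - 464/3 to the basis.

S(g_2,m_4): lcm = q^3. S = 50398/867q^2 - 433/3q + 84.
  leading term q^2: subtract (50398/2601)·r from 50398/867q^2 - 433/3q + 84 → -325013/2601q - 128764/867
  leading term q: subtract (325013/334084)·m_4 from -325013/2601q - 128764/867 → 162904/83521
  leading term 1: no divisor's leading term divides it; move 162904/83521 to the remainder.
  remainder 162904/83521 ≠ 0; add m_5 = 162904/83521 to the basis.

The other S-polynomials (S(g_1,g_2), S(g_1,r), S(g_1,m_4), S(r,m_4), S(g_1,m_5), S(g_2,m_5), S(r,m_5), S(m_4,m_5)) all reduce to 0 modulo the current basis, so we have a Gröbner basis.
Inter-reduce: drop elements whose leading term is divisible by another's, tail-reduce, and make monic.
Reduced Gröbner basis: {1}.
The reduced Gröbner basis of I + (h) is {1}: the ideal is the whole ring, so the enlarged system has no common solution — adjoining h is inconsistent.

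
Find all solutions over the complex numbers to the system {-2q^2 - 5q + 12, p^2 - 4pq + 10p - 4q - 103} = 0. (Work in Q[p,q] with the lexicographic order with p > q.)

{(-29, -4), (3, -4), (-2 + sqrt(113), 3/2), (-sqrt(113) - 2, 3/2)}

Compute a lex Gröbner basis by Buchberger's algorithm.
f_1 = -2q^2 - 5q + 12, LT = q^2.
f_2 = p^2 - 4pq + 10p - 4q - 103, LT = p^2.

The S-polynomials (S(f_1,f_2)) all reduce to 0 modulo the current basis, so we have a Gröbner basis.
Inter-reduce: drop elements whose leading term is divisible by another's, tail-reduce, and make monic.
Reduced Gröbner basis: {p^2 - 4pq + 10p - 4q - 103, q^2 + 5/2q - 6}.

From the last basis element, q^2 + 5/2q - 6 = 0, so q takes values in {-4, 3/2}. Each choice, substituted upward through the basis, yields the corresponding point(s) of the solution set.
  q = -4: the earlier basis element becomes p^2 + 26p - 87 = 0, giving p = -29, 3 — points (-29, -4), (3, -4).
  q = 3/2: the earlier basis element becomes p^2 + 4p - 109 = 0, giving p = -2 + sqrt(113), -sqrt(113) - 2 — points (-2 + sqrt(113), 3/2), (-sqrt(113) - 2, 3/2).
Check: every point annihilates each of the original generators.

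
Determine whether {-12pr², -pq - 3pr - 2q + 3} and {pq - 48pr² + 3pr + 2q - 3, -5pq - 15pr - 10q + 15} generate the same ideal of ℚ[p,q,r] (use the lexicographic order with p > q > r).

Since reduced Gröbner bases are canonical representatives of ideals under a given ordering, it suffices to compute and compare them.
Buchberger on the first generating set:
f_1 = -12pr², LT = pr².
f_2 = -pq - 3pr - 2q + 3, LT = pq.

S(f_1,f_2): lcm = pqr². S = -3pr³ - 2qr² + 3r².
  leading term pr³: subtract (¼r)·f_1 from -3pr³ - 2qr² + 3r² → -2qr² + 3r²
  leading term qr²: no divisor's leading term divides it; move -2qr² to the remainder.
  leading term r²: no divisor's leading term divides it; move 3r² to the remainder.
  remainder -2qr² + 3r² ≠ 0; add g_3 = -2qr² + 3r² to the basis.

The other S-polynomials (S(f_1,g_3), S(f_2,g_3)) all reduce to 0 modulo the current basis, so we have a Gröbner basis.
Inter-reduce: drop elements whose leading term is divisible by another's, tail-reduce, and make monic.
Reduced Gröbner basis: {pq + 3pr + 2q - 3, pr², qr² - 3/2r²}.

Buchberger on the second generating set:
h_1 = pq - 48pr² + 3pr + 2q - 3, LT = pq.
h_2 = -5pq - 15pr - 10q + 15, LT = pq.

S(h_1,h_2): lcm = pq. S = -48pr².
  leading term pr²: no divisor's leading term divides it; move -48pr² to the remainder.
  remainder -48pr² ≠ 0; add k_3 = -48pr² to the basis.

S(h_1,k_3): lcm = pqr². S = -48pr⁴ + 3pr³ + 2qr² - 3r².
  leading term pr⁴: subtract (r²)·k_3 from -48pr⁴ + 3pr³ + 2qr² - 3r² → 3pr³ + 2qr² - 3r²
  leading term pr³: subtract (-1/16r)·k_3 from 3pr³ + 2qr² - 3r² → 2qr² - 3r²
  leading term qr²: no divisor's leading term divides it; move 2qr² to the remainder.
  leading term r²: no divisor's leading term divides it; move -3r² to the remainder.
  remainder 2qr² - 3r² ≠ 0; add k_4 = 2qr² - 3r² to the basis.

The other S-polynomials (S(h_2,k_3), S(h_1,k_4), S(h_2,k_4), S(k_3,k_4)) all reduce to 0 modulo the current basis, so we have a Gröbner basis.
Inter-reduce: drop elements whose leading term is divisible by another's, tail-reduce, and make monic.
Reduced Gröbner basis: {pq + 3pr + 2q - 3, pr², qr² - 3/2r²}.

Same reduced basis, so the two generating sets span the same ideal.

Yes, the ideals are equal.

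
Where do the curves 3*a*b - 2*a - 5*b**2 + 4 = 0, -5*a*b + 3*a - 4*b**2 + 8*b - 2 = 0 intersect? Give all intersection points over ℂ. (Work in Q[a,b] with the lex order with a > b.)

Compute a lex Gröbner basis by Buchberger's algorithm.
f_1 = 3*a*b - 2*a - 5*b**2 + 4, LT = a*b.
f_2 = -5*a*b + 3*a - 4*b**2 + 8*b - 2, LT = a*b.

S(f_1,f_2): lcm = a*b. S = -1/15*a - 37/15*b**2 + 8/5*b + 14/15.
  leading term a: no divisor's leading term divides it; move -1/15*a to the remainder.
  leading term b**2: no divisor's leading term divides it; move -37/15*b**2 to the remainder.
  leading term b: no divisor's leading term divides it; move 8/5*b to the remainder.
  leading term 1: no divisor's leading term divides it; move 14/15 to the remainder.
  remainder -1/15*a - 37/15*b**2 + 8/5*b + 14/15 ≠ 0; add h_3 = -1/15*a - 37/15*b**2 + 8/5*b + 14/15 to the basis.

S(f_1,h_3): lcm = a*b. S = -2/3*a - 37*b**3 + 67/3*b**2 + 14*b + 4/3.
  leading term a: subtract (10)·h_3 from -2/3*a - 37*b**3 + 67/3*b**2 + 14*b + 4/3 → -37*b**3 + 47*b**2 - 2*b - 8
  leading term b**3: no divisor's leading term divides it; move -37*b**3 to the remainder.
  leading term b**2: no divisor's leading term divides it; move 47*b**2 to the remainder.
  leading term b: no divisor's leading term divides it; move -2*b to the remainder.
  leading term 1: no divisor's leading term divides it; move -8 to the remainder.
  remainder -37*b**3 + 47*b**2 - 2*b - 8 ≠ 0; add h_4 = -37*b**3 + 47*b**2 - 2*b - 8 to the basis.

The other S-polynomials (S(f_2,h_3), S(f_1,h_4), S(f_2,h_4), S(h_3,h_4)) all reduce to 0 modulo the current basis, so we have a Gröbner basis.
Inter-reduce: drop elements whose leading term is divisible by another's, tail-reduce, and make monic.
Reduced Gröbner basis: {a + 37*b**2 - 24*b - 14, b**3 - 47/37*b**2 + 2/37*b + 8/37}.

A lex Gröbner basis eliminates variables successively. Here b**3 - 47/37*b**2 + 2/37*b + 8/37 depends only on b, with roots {1, 5/37 - sqrt(321)/37, 5/37 + sqrt(321)/37}; lifting each root through the earlier basis elements recovers the full solutions.
  b = 1: the earlier basis element becomes a - 1 = 0, giving a = 1 — point (1, 1).
  b = 5/37 - sqrt(321)/37: the earlier basis element becomes a - 292/37 + 14*sqrt(321)/37 = 0, giving a = 292/37 - 14*sqrt(321)/37 — point (292/37 - 14*sqrt(321)/37, 5/37 - sqrt(321)/37).
  b = 5/37 + sqrt(321)/37: the earlier basis element becomes a - 292/37 - 14*sqrt(321)/37 = 0, giving a = 14*sqrt(321)/37 + 292/37 — point (14*sqrt(321)/37 + 292/37, 5/37 + sqrt(321)/37).
Substituting each solution back into the original system confirms all equations vanish.

{(1, 1), (292/37 - 14*sqrt(321)/37, 5/37 - sqrt(321)/37), (14*sqrt(321)/37 + 292/37, 5/37 + sqrt(321)/37)}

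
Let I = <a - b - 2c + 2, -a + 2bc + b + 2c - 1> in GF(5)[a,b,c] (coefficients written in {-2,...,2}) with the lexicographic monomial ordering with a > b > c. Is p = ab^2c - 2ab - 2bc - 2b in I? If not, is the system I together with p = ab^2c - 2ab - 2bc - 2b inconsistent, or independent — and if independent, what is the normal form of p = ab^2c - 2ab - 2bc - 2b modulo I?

First compute the reduced Gröbner basis of I by Buchberger's algorithm.
f_1 = a - b - 2c + 2, LT = a.
f_2 = -a + 2bc + b + 2c - 1, LT = a.

S(f_1,f_2): lcm = a. S = 2bc + 1.
  leading term bc: no divisor's leading term divides it; move 2bc to the remainder.
  leading term 1: no divisor's leading term divides it; move 1 to the remainder.
  remainder 2bc + 1 ≠ 0; add h_3 = 2bc + 1 to the basis.

The other S-polynomials (S(f_1,h_3), S(f_2,h_3)) all reduce to 0 modulo the current basis, so we have a Gröbner basis.
Inter-reduce: drop elements whose leading term is divisible by another's, tail-reduce, and make monic.
Reduced Gröbner basis: {a - b - 2c + 2, bc - 2}.
Label its elements g_1 = a - b - 2c + 2, g_2 = bc - 2.

Reduce p = ab^2c - 2ab - 2bc - 2b modulo G:
  leading term ab^2c: subtract (b^2c)·g_1 from ab^2c - 2ab - 2bc - 2b → -2ab + b^3c + 2b^2c^2 - 2b^2c - 2bc - 2b
  leading term ab: subtract (-2b)·g_1 from -2ab + b^3c + 2b^2c^2 - 2b^2c - 2bc - 2b → b^3c + 2b^2c^2 - 2b^2c - 2b^2 - bc + 2b
  leading term b^3c: subtract (b^2)·g_2 from b^3c + 2b^2c^2 - 2b^2c - 2b^2 - bc + 2b → 2b^2c^2 - 2b^2c - bc + 2b
  leading term b^2c^2: subtract (2bc)·g_2 from 2b^2c^2 - 2b^2c - bc + 2b → -2b^2c - 2bc + 2b
  leading term b^2c: subtract (-2b)·g_2 from -2b^2c - 2bc + 2b → -2bc - 2b
  leading term bc: subtract (-2)·g_2 from -2bc - 2b → -2b + 1
  leading term b: no divisor's leading term divides it; move -2b to the remainder.
  leading term 1: no divisor's leading term divides it; move 1 to the remainder.
  normal form = -2b + 1.
The normal form is nonzero, so p ∉ I. Since p minus its normal form lies in I, I + (p) = I + (r) where r = -2b + 1; decide whether this ideal is the whole ring.
Run Buchberger on G together with r (pairs among the g_i already reduce to 0 since G is a Gröbner basis):
g_1 = a - b - 2c + 2, LT = a.
g_2 = bc - 2, LT = bc.
r = -2b + 1, LT = b.

S(g_2,r): lcm = bc. S = -2c - 2.
  leading term c: no divisor's leading term divides it; move -2c to the remainder.
  leading term 1: no divisor's leading term divides it; move -2 to the remainder.
  remainder -2c - 2 ≠ 0; add m_4 = -2c - 2 to the basis.

The other S-polynomials (S(g_1,g_2), S(g_1,r), S(g_1,m_4), S(g_2,m_4), S(r,m_4)) all reduce to 0 modulo the current basis, so we have a Gröbner basis.
Inter-reduce: drop elements whose leading term is divisible by another's, tail-reduce, and make monic.
Reduced Gröbner basis: {a + 1, b + 2, c + 1}.
The reduced Gröbner basis of I + (p) is {a + 1, b + 2, c + 1} ≠ {1}, a proper ideal, so the enlarged system stays consistent: p is independent of I, with normal form -2b + 1.

ab^2c - 2ab - 2bc - 2b is independent of I; its normal form modulo I is -2b + 1.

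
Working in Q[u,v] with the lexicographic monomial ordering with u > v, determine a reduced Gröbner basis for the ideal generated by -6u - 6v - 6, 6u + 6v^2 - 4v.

Buchberger's algorithm terminates because the ascending chain of leading-term ideals stabilizes.

f_1 = -6u - 6v - 6, LT = u.
f_2 = 6u + 6v^2 - 4v, LT = u.

S(f_1,f_2): lcm = u. S = -v^2 + 5/3v + 1.
  leading term v^2: no divisor's leading term divides it; move -v^2 to the remainder.
  leading term v: no divisor's leading term divides it; move 5/3v to the remainder.
  leading term 1: no divisor's leading term divides it; move 1 to the remainder.
  remainder -v^2 + 5/3v + 1 ≠ 0; add g_3 = -v^2 + 5/3v + 1 to the basis.

The other S-polynomials (S(f_1,g_3), S(f_2,g_3)) all reduce to 0 modulo the current basis, so we have a Gröbner basis.
Inter-reduce: drop elements whose leading term is divisible by another's, tail-reduce, and make monic.

G = {u + v + 1, v^2 - 5/3v - 1}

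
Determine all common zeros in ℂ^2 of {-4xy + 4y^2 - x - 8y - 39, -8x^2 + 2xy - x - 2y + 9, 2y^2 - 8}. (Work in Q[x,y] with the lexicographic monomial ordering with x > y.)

Compute a lex Gröbner basis by Buchberger's algorithm.
f_1 = -4xy - x + 4y^2 - 8y - 39, LT = xy.
f_2 = -8x^2 + 2xy - x - 2y + 9, LT = x^2.
f_3 = 2y^2 - 8, LT = y^2.

S(f_1,f_2): lcm = x^2y. S = 1/4x^2 - 3/4xy^2 + 15/8xy + 39/4x - 1/4y^2 + 9/8y.
  leading term x^2: subtract (-1/32)·f_2 from 1/4x^2 - 3/4xy^2 + 15/8xy + 39/4x - 1/4y^2 + 9/8y → -3/4xy^2 + 31/16xy + 311/32x - 1/4y^2 + 17/16y + 9/32
  leading term xy^2: subtract (3/16y)·f_1 from -3/4xy^2 + 31/16xy + 311/32x - 1/4y^2 + 17/16y + 9/32 → 17/8xy + 311/32x - 3/4y^3 + 5/4y^2 + 67/8y + 9/32
  leading term xy: subtract (-17/32)·f_1 from 17/8xy + 311/32x - 3/4y^3 + 5/4y^2 + 67/8y + 9/32 → 147/16x - 3/4y^3 + 27/8y^2 + 33/8y - 327/16
  leading term x: no divisor's leading term divides it; move 147/16x to the remainder.
  leading term y^3: subtract (-3/8y)·f_3 from -3/4y^3 + 27/8y^2 + 33/8y - 327/16 → 27/8y^2 + 9/8y - 327/16
  leading term y^2: subtract (27/16)·f_3 from 27/8y^2 + 9/8y - 327/16 → 9/8y - 111/16
  leading term y: no divisor's leading term divides it; move 9/8y to the remainder.
  leading term 1: no divisor's leading term divides it; move -111/16 to the remainder.
  remainder 147/16x + 9/8y - 111/16 ≠ 0; add h_4 = 147/16x + 9/8y - 111/16 to the basis.

S(f_1,f_3): lcm = xy^2. S = 1/4xy + 4x - y^3 + 2y^2 + 39/4y.
  leading term xy: subtract (-1/16)·f_1 from 1/4xy + 4x - y^3 + 2y^2 + 39/4y → 63/16x - y^3 + 9/4y^2 + 37/4y - 39/16
  leading term x: subtract (3/7)·h_4 from 63/16x - y^3 + 9/4y^2 + 37/4y - 39/16 → -y^3 + 9/4y^2 + 491/56y + 15/28
  leading term y^3: subtract (-1/2y)·f_3 from -y^3 + 9/4y^2 + 491/56y + 15/28 → 9/4y^2 + 267/56y + 15/28
  leading term y^2: subtract (9/8)·f_3 from 9/4y^2 + 267/56y + 15/28 → 267/56y + 267/28
  leading term y: no divisor's leading term divides it; move 267/56y to the remainder.
  leading term 1: no divisor's leading term divides it; move 267/28 to the remainder.
  remainder 267/56y + 267/28 ≠ 0; add h_5 = 267/56y + 267/28 to the basis.

The other S-polynomials (S(f_2,f_3), S(f_1,h_4), S(f_2,h_4), S(f_3,h_4), S(f_1,h_5), S(f_2,h_5), S(f_3,h_5), S(h_4,h_5)) all reduce to 0 modulo the current basis, so we have a Gröbner basis.
Inter-reduce: drop elements whose leading term is divisible by another's, tail-reduce, and make monic.
Reduced Gröbner basis: {x - 1, y + 2}.

Since the basis is lex-ordered, y + 2 is univariate in y. Its roots are {-2}. Back-substituting each root into the other basis elements fixes the other coordinates.
  y = -2: the earlier basis element becomes x - 1 = 0, giving x = 1 — point (1, -2).
Each listed point satisfies every original equation (direct substitution).

{(1, -2)}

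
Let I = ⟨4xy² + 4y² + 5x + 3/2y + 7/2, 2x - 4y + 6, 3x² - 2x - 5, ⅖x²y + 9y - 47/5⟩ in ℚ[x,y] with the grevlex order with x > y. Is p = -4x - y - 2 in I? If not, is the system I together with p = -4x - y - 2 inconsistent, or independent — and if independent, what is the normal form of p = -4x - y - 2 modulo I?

Adjoining -4x - y - 2 makes the ideal the whole ring: the system is inconsistent.

First compute the reduced Gröbner basis of I by Buchberger's algorithm.
f_1 = 4xy² + 4y² + 5x + 3/2y + 7/2, LT = xy².
f_2 = 2x - 4y + 6, LT = x.
f_3 = 3x² - 2x - 5, LT = x².
f_4 = ⅖x²y + 9y - 47/5, LT = x²y.

S(f_1,f_2): lcm = xy². S = 2y³ - 2y² + 5/4x + ⅜y + ⅞.
  reduce S modulo (f_1, f_2, f_3, f_4):
  remainder 2y³ - 2y² + 23/8y - 23/8 ≠ 0; add h_5 = 2y³ - 2y² + 23/8y - 23/8 to the basis.

S(f_1,f_3): lcm = x²y². S = 5/3xy² + 5/4x² + ⅜xy + 5/3y² + ⅞x.
  reduce S modulo (f_1, f_2, f_3, f_4, h_5):
  remainder 23/4y² - 115/6y + 161/12 ≠ 0; add h_6 = 23/4y² - 115/6y + 161/12 to the basis.

S(f_1,f_4): lcm = x²y². S = xy² + 5/4x² + ⅜xy - 45/2y² + ⅞x + 47/2y.
  reduce S modulo (f_1, f_2, f_3, f_4, h_5, h_6):
  remainder -635/12y + 635/12 ≠ 0; add h_7 = -635/12y + 635/12 to the basis.

The other S-polynomials (S(f_2,f_3), S(f_2,f_4), S(f_3,f_4), S(f_1,h_5), S(f_2,h_5), S(f_3,h_5), S(f_4,h_5), S(f_1,h_6), S(f_2,h_6), S(f_3,h_6), S(f_4,h_6), S(h_5,h_6), S(f_1,h_7), S(f_2,h_7), S(f_3,h_7), S(f_4,h_7), S(h_5,h_7), S(h_6,h_7)) all reduce to 0 modulo the current basis, so we have a Gröbner basis.
Inter-reduce: drop elements whose leading term is divisible by another's, tail-reduce, and make monic.
Reduced Gröbner basis: {x + 1, y - 1}.
Label its elements g_1 = x + 1, g_2 = y - 1.

Reduce p = -4x - y - 2 modulo G:
  leading term x: subtract (-4)·g_1 from -4x - y - 2 → -y + 2
  leading term y: subtract (-1)·g_2 from -y + 2 → 1
  leading term 1: no divisor's leading term divides it; move 1 to the remainder.
  normal form = 1.
The normal form is nonzero, so p ∉ I. Since p minus its normal form lies in I, I + (p) = I + (r) where r = 1; decide whether this ideal is the whole ring.
Here r = 1 is a nonzero constant, hence a unit: 1 ∈ I + (p), the Gröbner basis of I + (p) is {1}, and the enlarged system has no common solution — adjoining p is inconsistent.

The remainder on division by a Gröbner basis is unique — it is the normal form.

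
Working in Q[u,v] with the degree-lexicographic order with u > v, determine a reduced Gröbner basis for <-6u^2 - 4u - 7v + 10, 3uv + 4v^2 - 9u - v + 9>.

f_1 = -6u^2 - 4u - 7v + 10, LT = u^2.
f_2 = 3uv + 4v^2 - 9u - v + 9, LT = uv.

S(f_1,f_2): lcm = u^2v. S = -4/3uv^2 + 3u^2 + uv + 7/6v^2 - 3u - 5/3v.
  leading term uv^2: subtract (-4/9v)·f_2 from -4/3uv^2 + 3u^2 + uv + 7/6v^2 - 3u - 5/3v → 16/9v^3 + 3u^2 - 3uv + 13/18v^2 - 3u + 7/3v
  leading term v^3: no divisor's leading term divides it; move 16/9v^3 to the remainder.
  leading term u^2: subtract (-1/2)·f_1 from 3u^2 - 3uv + 13/18v^2 - 3u + 7/3v → -3uv + 13/18v^2 - 5u - 7/6v + 5
  leading term uv: subtract (-1)·f_2 from -3uv + 13/18v^2 - 5u - 7/6v + 5 → 85/18v^2 - 14u - 13/6v + 14
  leading term v^2: no divisor's leading term divides it; move 85/18v^2 to the remainder.
  leading term u: no divisor's leading term divides it; move -14u to the remainder.
  leading term v: no divisor's leading term divides it; move -13/6v to the remainder.
  leading term 1: no divisor's leading term divides it; move 14 to the remainder.
  remainder 16/9v^3 + 85/18v^2 - 14u - 13/6v + 14 ≠ 0; add g_3 = 16/9v^3 + 85/18v^2 - 14u - 13/6v + 14 to the basis.

The other S-polynomials (S(f_1,g_3), S(f_2,g_3)) all reduce to 0 modulo the current basis, so we have a Gröbner basis.

G = {v^3 + 85/32v^2 - 63/8u - 39/32v + 63/8, u^2 + 2/3u + 7/6v - 5/3, uv + 4/3v^2 - 3u - 1/3v + 3}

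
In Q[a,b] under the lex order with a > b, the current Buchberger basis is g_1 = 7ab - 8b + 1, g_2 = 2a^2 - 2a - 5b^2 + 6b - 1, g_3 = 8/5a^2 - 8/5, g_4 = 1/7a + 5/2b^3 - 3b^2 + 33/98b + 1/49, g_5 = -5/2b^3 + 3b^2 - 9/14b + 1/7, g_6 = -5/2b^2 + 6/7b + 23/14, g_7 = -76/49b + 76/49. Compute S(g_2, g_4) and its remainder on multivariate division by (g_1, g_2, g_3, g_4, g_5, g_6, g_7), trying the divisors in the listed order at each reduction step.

S(g_2, g_4) = -35/2ab^3 + 21ab^2 - 33/14ab - 8/7a - 5/2b^2 + 3b - 1/2; remainder on division = 0.

lcm(LM(g_2), LM(g_4)) = a^2.
S = (lcm/LT(g_2))·g_2 − (lcm/LT(g_4))·g_4 = -35/2ab^3 + 21ab^2 - 33/14ab - 8/7a - 5/2b^2 + 3b - 1/2.
Reduce S modulo (g_1, g_2, g_3, g_4, g_5, g_6, g_7) in that order:
  leading term ab^3: subtract (-5/2b^2)·g_1 from -35/2ab^3 + 21ab^2 - 33/14ab - 8/7a - 5/2b^2 + 3b - 1/2 → 21ab^2 - 33/14ab - 8/7a - 20b^3 + 3b - 1/2
  leading term ab^2: subtract (3b)·g_1 from 21ab^2 - 33/14ab - 8/7a - 20b^3 + 3b - 1/2 → -33/14ab - 8/7a - 20b^3 + 24b^2 - 1/2
  leading term ab: subtract (-33/98)·g_1 from -33/14ab - 8/7a - 20b^3 + 24b^2 - 1/2 → -8/7a - 20b^3 + 24b^2 - 132/49b - 8/49
  leading term a: subtract (-8)·g_4 from -8/7a - 20b^3 + 24b^2 - 132/49b - 8/49 → 0
The remainder is 0, so this S-polynomial contributes no new basis element.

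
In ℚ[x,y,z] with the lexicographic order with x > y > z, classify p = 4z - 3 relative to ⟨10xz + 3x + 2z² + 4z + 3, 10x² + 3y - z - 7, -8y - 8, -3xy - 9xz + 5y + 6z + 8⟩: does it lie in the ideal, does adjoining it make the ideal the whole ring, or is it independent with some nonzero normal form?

First compute the reduced Gröbner basis of I by Buchberger's algorithm.
f_1 = 10xz + 3x + 2z² + 4z + 3, LT = xz.
f_2 = 10x² + 3y - z - 7, LT = x².
f_3 = -8y - 8, LT = y.
f_4 = -3xy - 9xz + 5y + 6z + 8, LT = xy.

S(f_1,f_2): lcm = x²z. S = 3/10x² + ⅕xz² + ⅖xz + 3/10x - 3/10yz + 1/10z² + 7/10z.
  leading term x²: subtract (3/100)·f_2 from 3/10x² + ⅕xz² + ⅖xz + 3/10x - 3/10yz + 1/10z² + 7/10z → ⅕xz² + ⅖xz + 3/10x - 3/10yz - 9/100y + 1/10z² + 73/100z + 21/100
  leading term xz²: subtract (1/50z)·f_1 from ⅕xz² + ⅖xz + 3/10x - 3/10yz - 9/100y + 1/10z² + 73/100z + 21/100 → 17/50xz + 3/10x - 3/10yz - 9/100y - 1/25z³ + 1/50z² + 67/100z + 21/100
  leading term xz: subtract (17/500)·f_1 from 17/50xz + 3/10x - 3/10yz - 9/100y - 1/25z³ + 1/50z² + 67/100z + 21/100 → 99/500x - 3/10yz - 9/100y - 1/25z³ - 6/125z² + 267/500z + 27/250
  leading term x: no divisor's leading term divides it; move 99/500x to the remainder.
  leading term yz: subtract (3/80z)·f_3 from -3/10yz - 9/100y - 1/25z³ - 6/125z² + 267/500z + 27/250 → -9/100y - 1/25z³ - 6/125z² + 417/500z + 27/250
  leading term y: subtract (9/800)·f_3 from -9/100y - 1/25z³ - 6/125z² + 417/500z + 27/250 → -1/25z³ - 6/125z² + 417/500z + 99/500
  leading term z³: no divisor's leading term divides it; move -1/25z³ to the remainder.
  leading term z²: no divisor's leading term divides it; move -6/125z² to the remainder.
  leading term z: no divisor's leading term divides it; move 417/500z to the remainder.
  leading term 1: no divisor's leading term divides it; move 99/500 to the remainder.
  remainder 99/500x - 1/25z³ - 6/125z² + 417/500z + 99/500 ≠ 0; add h_5 = 99/500x - 1/25z³ - 6/125z² + 417/500z + 99/500 to the basis.

S(f_1,f_4): lcm = xyz. S = 3/10xy - 3xz² + ⅕yz² + 31/15yz + 3/10y + 2z² + 8/3z.
  leading term xy: subtract (-3/80x)·f_3 from 3/10xy - 3xz² + ⅕yz² + 31/15yz + 3/10y + 2z² + 8/3z → -3xz² - 3/10x + ⅕yz² + 31/15yz + 3/10y + 2z² + 8/3z
  leading term xz²: subtract (-3/10z)·f_1 from -3xz² - 3/10x + ⅕yz² + 31/15yz + 3/10y + 2z² + 8/3z → 9/10xz - 3/10x + ⅕yz² + 31/15yz + 3/10y + ⅗z³ + 16/5z² + 107/30z
  leading term xz: subtract (9/100)·f_1 from 9/10xz - 3/10x + ⅕yz² + 31/15yz + 3/10y + ⅗z³ + 16/5z² + 107/30z → -57/100x + ⅕yz² + 31/15yz + 3/10y + ⅗z³ + 151/50z² + 481/150z - 27/100
  leading term x: subtract (-95/33)·h_5 from -57/100x + ⅕yz² + 31/15yz + 3/10y + ⅗z³ + 151/50z² + 481/150z - 27/100 → ⅕yz² + 31/15yz + 3/10y + 16/33z³ + 317/110z² + 3701/660z + 3/10
  leading term yz²: subtract (-1/40z²)·f_3 from ⅕yz² + 31/15yz + 3/10y + 16/33z³ + 317/110z² + 3701/660z + 3/10 → 31/15yz + 3/10y + 16/33z³ + 59/22z² + 3701/660z + 3/10
  leading term yz: subtract (-31/120z)·f_3 from 31/15yz + 3/10y + 16/33z³ + 59/22z² + 3701/660z + 3/10 → 3/10y + 16/33z³ + 59/22z² + 779/220z + 3/10
  leading term y: subtract (-3/80)·f_3 from 3/10y + 16/33z³ + 59/22z² + 779/220z + 3/10 → 16/33z³ + 59/22z² + 779/220z
  leading term z³: no divisor's leading term divides it; move 16/33z³ to the remainder.
  leading term z²: no divisor's leading term divides it; move 59/22z² to the remainder.
  leading term z: no divisor's leading term divides it; move 779/220z to the remainder.
  remainder 16/33z³ + 59/22z² + 779/220z ≠ 0; add h_6 = 16/33z³ + 59/22z² + 779/220z to the basis.

S(f_2,f_4): lcm = x²y. S = -3x²z + 5/3xy + 2xz + 8/3x + 3/10y² - 1/10yz - 7/10y.
  leading term x²z: subtract (-3/10x)·f_1 from -3x²z + 5/3xy + 2xz + 8/3x + 3/10y² - 1/10yz - 7/10y → 9/10x² + 5/3xy + ⅗xz² + 16/5xz + 107/30x + 3/10y² - 1/10yz - 7/10y
  leading term x²: subtract (9/100)·f_2 from 9/10x² + 5/3xy + ⅗xz² + 16/5xz + 107/30x + 3/10y² - 1/10yz - 7/10y → 5/3xy + ⅗xz² + 16/5xz + 107/30x + 3/10y² - 1/10yz - 97/100y + 9/100z + 63/100
  leading term xy: subtract (-5/24x)·f_3 from 5/3xy + ⅗xz² + 16/5xz + 107/30x + 3/10y² - 1/10yz - 97/100y + 9/100z + 63/100 → ⅗xz² + 16/5xz + 19/10x + 3/10y² - 1/10yz - 97/100y + 9/100z + 63/100
  leading term xz²: subtract (3/50z)·f_1 from ⅗xz² + 16/5xz + 19/10x + 3/10y² - 1/10yz - 97/100y + 9/100z + 63/100 → 151/50xz + 19/10x + 3/10y² - 1/10yz - 97/100y - 3/25z³ - 6/25z² - 9/100z + 63/100
  leading term xz: subtract (151/500)·f_1 from 151/50xz + 19/10x + 3/10y² - 1/10yz - 97/100y - 3/25z³ - 6/25z² - 9/100z + 63/100 → 497/500x + 3/10y² - 1/10yz - 97/100y - 3/25z³ - 211/250z² - 649/500z - 69/250
  leading term x: subtract (497/99)·h_5 from 497/500x + 3/10y² - 1/10yz - 97/100y - 3/25z³ - 211/250z² - 649/500z - 69/250 → 3/10y² - 1/10yz - 97/100y + 8/99z³ - 199/330z² - 181/33z - 127/100
  leading term y²: subtract (-3/80y)·f_3 from 3/10y² - 1/10yz - 97/100y + 8/99z³ - 199/330z² - 181/33z - 127/100 → -1/10yz - 127/100y + 8/99z³ - 199/330z² - 181/33z - 127/100
  leading term yz: subtract (1/80z)·f_3 from -1/10yz - 127/100y + 8/99z³ - 199/330z² - 181/33z - 127/100 → -127/100y + 8/99z³ - 199/330z² - 1777/330z - 127/100
  leading term y: subtract (127/800)·f_3 from -127/100y + 8/99z³ - 199/330z² - 1777/330z - 127/100 → 8/99z³ - 199/330z² - 1777/330z
  leading term z³: subtract (⅙)·h_6 from 8/99z³ - 199/330z² - 1777/330z → -21/20z² - 239/40z
  leading term z²: no divisor's leading term divides it; move -21/20z² to the remainder.
  leading term z: no divisor's leading term divides it; move -239/40z to the remainder.
  remainder -21/20z² - 239/40z ≠ 0; add h_7 = -21/20z² - 239/40z to the basis.

S(f_3,f_4): lcm = xy. S = -3xz + x + 5/3y + 2z + 8/3.
  leading term xz: subtract (-3/10)·f_1 from -3xz + x + 5/3y + 2z + 8/3 → 19/10x + 5/3y + ⅗z² + 16/5z + 107/30
  leading term x: subtract (950/99)·h_5 from 19/10x + 5/3y + ⅗z² + 16/5z + 107/30 → 5/3y + 38/99z³ + 35/33z² - 317/66z + 5/3
  leading term y: subtract (-5/24)·f_3 from 5/3y + 38/99z³ + 35/33z² - 317/66z + 5/3 → 38/99z³ + 35/33z² - 317/66z
  leading term z³: subtract (19/24)·h_6 from 38/99z³ + 35/33z² - 317/66z → -17/16z² - 1217/160z
  leading term z²: subtract (85/84)·h_7 from -17/16z² - 1217/160z → -2621/1680z
  leading term z: no divisor's leading term divides it; move -2621/1680z to the remainder.
  remainder -2621/1680z ≠ 0; add h_8 = -2621/1680z to the basis.

The other S-polynomials (S(f_1,f_3), S(f_2,f_3), S(f_1,h_5), S(f_2,h_5), S(f_3,h_5), S(f_4,h_5), S(f_1,h_6), S(f_2,h_6), S(f_3,h_6), S(f_4,h_6), S(h_5,h_6), S(f_1,h_7), S(f_2,h_7), S(f_3,h_7), S(f_4,h_7), S(h_5,h_7), S(h_6,h_7), S(f_1,h_8), S(f_2,h_8), S(f_3,h_8), S(f_4,h_8), S(h_5,h_8), S(h_6,h_8), S(h_7,h_8)) all reduce to 0 modulo the current basis, so we have a Gröbner basis.
Inter-reduce: drop elements whose leading term is divisible by another's, tail-reduce, and make monic.
Reduced Gröbner basis: {x + 1, y + 1, z}.
Label its elements g_1 = x + 1, g_2 = y + 1, g_3 = z.

Reduce p = 4z - 3 modulo G:
  leading term z: subtract (4)·g_3 from 4z - 3 → -3
  leading term 1: no divisor's leading term divides it; move -3 to the remainder.
  normal form = -3.
The normal form is nonzero, so p ∉ I. Since p minus its normal form lies in I, I + (p) = I + (r) where r = -3; decide whether this ideal is the whole ring.
Here r = -3 is a nonzero constant, hence a unit: 1 ∈ I + (p), the Gröbner basis of I + (p) is {1}, and the enlarged system has no common solution — adjoining p is inconsistent.

Adjoining 4z - 3 makes the ideal the whole ring: the system is inconsistent.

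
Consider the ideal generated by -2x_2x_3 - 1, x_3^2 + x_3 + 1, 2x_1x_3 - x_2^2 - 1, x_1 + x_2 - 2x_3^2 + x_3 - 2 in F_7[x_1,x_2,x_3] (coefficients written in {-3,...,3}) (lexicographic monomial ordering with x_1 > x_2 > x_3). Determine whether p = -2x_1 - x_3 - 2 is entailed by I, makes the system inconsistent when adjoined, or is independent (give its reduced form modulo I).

Adjoining -2x_1 - x_3 - 2 makes the ideal the whole ring: the system is inconsistent.

First compute the reduced Gröbner basis of I by Buchberger's algorithm.
f_1 = -2x_2x_3 - 1, LT = x_2x_3.
f_2 = x_3^2 + x_3 + 1, LT = x_3^2.
f_3 = 2x_1x_3 - x_2^2 - 1, LT = x_1x_3.
f_4 = x_1 + x_2 - 2x_3^2 + x_3 - 2, LT = x_1.

S(f_1,f_2): lcm = x_2x_3^2. S = -x_2x_3 - x_2 - 3x_3.
  leading term x_2x_3: subtract (-3)·f_1 from -x_2x_3 - x_2 - 3x_3 → -x_2 - 3x_3 - 3
  leading term x_2: no divisor's leading term divides it; move -x_2 to the remainder.
  leading term x_3: no divisor's leading term divides it; move -3x_3 to the remainder.
  leading term 1: no divisor's leading term divides it; move -3 to the remainder.
  remainder -x_2 - 3x_3 - 3 ≠ 0; add h_5 = -x_2 - 3x_3 - 3 to the basis.

S(f_1,f_3): lcm = x_1x_2x_3. S = -3x_1 - 3x_2^3 - 3x_2.
  leading term x_1: subtract (-3)·f_4 from -3x_1 - 3x_2^3 - 3x_2 → -3x_2^3 + x_3^2 + 3x_3 + 1
  leading term x_2^3: subtract (3x_2^2)·h_5 from -3x_2^3 + x_3^2 + 3x_3 + 1 → 2x_2^2x_3 + 2x_2^2 + x_3^2 + 3x_3 + 1
  leading term x_2^2x_3: subtract (-x_2)·f_1 from 2x_2^2x_3 + 2x_2^2 + x_3^2 + 3x_3 + 1 → 2x_2^2 - x_2 + x_3^2 + 3x_3 + 1
  leading term x_2^2: subtract (-2x_2)·h_5 from 2x_2^2 - x_2 + x_3^2 + 3x_3 + 1 → x_2x_3 + x_3^2 + 3x_3 + 1
  leading term x_2x_3: subtract (3)·f_1 from x_2x_3 + x_3^2 + 3x_3 + 1 → x_3^2 + 3x_3 - 3
  leading term x_3^2: subtract (1)·f_2 from x_3^2 + 3x_3 - 3 → 2x_3 + 3
  leading term x_3: no divisor's leading term divides it; move 2x_3 to the remainder.
  leading term 1: no divisor's leading term divides it; move 3 to the remainder.
  remainder 2x_3 + 3 ≠ 0; add h_6 = 2x_3 + 3 to the basis.

The other S-polynomials (S(f_1,f_4), S(f_2,f_3), S(f_2,f_4), S(f_3,f_4), S(f_1,h_5), S(f_2,h_5), S(f_3,h_5), S(f_4,h_5), S(f_1,h_6), S(f_2,h_6), S(f_3,h_6), S(f_4,h_6), S(h_5,h_6)) all reduce to 0 modulo the current basis, so we have a Gröbner basis.
Inter-reduce: drop elements whose leading term is divisible by another's, tail-reduce, and make monic.
Reduced Gröbner basis: {x_1 - 3, x_2 + 2, x_3 - 2}.
Label its elements g_1 = x_1 - 3, g_2 = x_2 + 2, g_3 = x_3 - 2.

Reduce p = -2x_1 - x_3 - 2 modulo G:
  leading term x_1: subtract (-2)·g_1 from -2x_1 - x_3 - 2 → -x_3 - 1
  leading term x_3: subtract (-1)·g_3 from -x_3 - 1 → -3
  leading term 1: no divisor's leading term divides it; move -3 to the remainder.
  normal form = -3.
The normal form is nonzero, so p ∉ I. Since p minus its normal form lies in I, I + (p) = I + (r) where r = -3; decide whether this ideal is the whole ring.
Here r = -3 is a nonzero constant, hence a unit: 1 ∈ I + (p), the Gröbner basis of I + (p) is {1}, and the enlarged system has no common solution — adjoining p is inconsistent.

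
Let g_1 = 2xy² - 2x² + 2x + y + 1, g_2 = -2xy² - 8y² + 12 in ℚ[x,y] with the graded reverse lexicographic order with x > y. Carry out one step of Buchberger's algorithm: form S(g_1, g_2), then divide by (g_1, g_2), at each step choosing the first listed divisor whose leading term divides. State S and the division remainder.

S(g_1, g_2) = -x² - 4y² + x + ½y + 13/2; remainder on division = -x² - 4y² + x + ½y + 13/2.

lcm(LM(g_1), LM(g_2)) = xy².
S = (lcm/LT(g_1))·g_1 − (lcm/LT(g_2))·g_2 = -x² - 4y² + x + ½y + 13/2.
Reduce S modulo (g_1, g_2) in that order:
  leading term x²: no divisor's leading term divides it; move -x² to the remainder.
  leading term y²: no divisor's leading term divides it; move -4y² to the remainder.
  leading term x: no divisor's leading term divides it; move x to the remainder.
  leading term y: no divisor's leading term divides it; move ½y to the remainder.
  leading term 1: no divisor's leading term divides it; move 13/2 to the remainder.
The remainder -x² - 4y² + x + ½y + 13/2 is nonzero, so it would be added as the next basis element.
This is the inner loop of Buchberger's algorithm — each nonzero remainder becomes a new basis element.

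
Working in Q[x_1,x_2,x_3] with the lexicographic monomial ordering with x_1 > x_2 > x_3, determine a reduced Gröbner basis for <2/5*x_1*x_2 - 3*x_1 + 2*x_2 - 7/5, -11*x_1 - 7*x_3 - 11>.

G = {x_1 + 7/11*x_3 + 1, x_2*x_3 - 44/7*x_2 - 15/2*x_3 - 44/7}

f_1 = 2/5*x_1*x_2 - 3*x_1 + 2*x_2 - 7/5, LT = x_1*x_2.
f_2 = -11*x_1 - 7*x_3 - 11, LT = x_1.

S(f_1,f_2): lcm = x_1*x_2. S = -15/2*x_1 - 7/11*x_2*x_3 + 4*x_2 - 7/2.
  leading term x_1: subtract (15/22)·f_2 from -15/2*x_1 - 7/11*x_2*x_3 + 4*x_2 - 7/2 → -7/11*x_2*x_3 + 4*x_2 + 105/22*x_3 + 4
  leading term x_2*x_3: no divisor's leading term divides it; move -7/11*x_2*x_3 to the remainder.
  leading term x_2: no divisor's leading term divides it; move 4*x_2 to the remainder.
  leading term x_3: no divisor's leading term divides it; move 105/22*x_3 to the remainder.
  leading term 1: no divisor's leading term divides it; move 4 to the remainder.
  remainder -7/11*x_2*x_3 + 4*x_2 + 105/22*x_3 + 4 ≠ 0; add g_3 = -7/11*x_2*x_3 + 4*x_2 + 105/22*x_3 + 4 to the basis.

The other S-polynomials (S(f_1,g_3), S(f_2,g_3)) all reduce to 0 modulo the current basis, so we have a Gröbner basis.
Inter-reduce: drop elements whose leading term is divisible by another's, tail-reduce, and make monic.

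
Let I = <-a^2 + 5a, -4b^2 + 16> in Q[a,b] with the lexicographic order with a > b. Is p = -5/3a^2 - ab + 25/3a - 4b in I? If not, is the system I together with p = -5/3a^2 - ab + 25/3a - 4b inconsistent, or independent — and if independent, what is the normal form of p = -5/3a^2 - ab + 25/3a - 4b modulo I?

First compute the reduced Gröbner basis of I by Buchberger's algorithm.
f_1 = -a^2 + 5a, LT = a^2.
f_2 = -4b^2 + 16, LT = b^2.

The S-polynomials (S(f_1,f_2)) all reduce to 0 modulo the current basis, so we have a Gröbner basis.
Inter-reduce: drop elements whose leading term is divisible by another's, tail-reduce, and make monic.
Reduced Gröbner basis: {a^2 - 5a, b^2 - 4}.
Label its elements g_1 = a^2 - 5a, g_2 = b^2 - 4.

Reduce p = -5/3a^2 - ab + 25/3a - 4b modulo G:
  leading term a^2: subtract (-5/3)·g_1 from -5/3a^2 - ab + 25/3a - 4b → -ab - 4b
  leading term ab: no divisor's leading term divides it; move -ab to the remainder.
  leading term b: no divisor's leading term divides it; move -4b to the remainder.
  normal form = -ab - 4b.
The normal form is nonzero, so p ∉ I. Since p minus its normal form lies in I, I + (p) = I + (r) where r = -ab - 4b; decide whether this ideal is the whole ring.
Run Buchberger on G together with r (pairs among the g_i already reduce to 0 since G is a Gröbner basis):
g_1 = a^2 - 5a, LT = a^2.
g_2 = b^2 - 4, LT = b^2.
r = -ab - 4b, LT = ab.

S(g_1,r): lcm = a^2b. S = -9ab.
  leading term ab: subtract (9)·r from -9ab → 36b
  leading term b: no divisor's leading term divides it; move 36b to the remainder.
  remainder 36b ≠ 0; add m_4 = 36b to the basis.

S(g_2,r): lcm = ab^2. S = -4a - 4b^2.
  leading term a: no divisor's leading term divides it; move -4a to the remainder.
  leading term b^2: subtract (-4)·g_2 from -4b^2 → -16
  leading term 1: no divisor's leading term divides it; move -16 to the remainder.
  remainder -4a - 16 ≠ 0; add m_5 = -4a - 16 to the basis.

S(g_2,m_4): lcm = b^2. S = -4.
  leading term 1: no divisor's leading term divides it; move -4 to the remainder.
  remainder -4 ≠ 0; add m_6 = -4 to the basis.

The other S-polynomials (S(g_1,g_2), S(g_1,m_4), S(r,m_4), S(g_1,m_5), S(g_2,m_5), S(r,m_5), S(m_4,m_5), S(g_1,m_6), S(g_2,m_6), S(r,m_6), S(m_4,m_6), S(m_5,m_6)) all reduce to 0 modulo the current basis, so we have a Gröbner basis.
Inter-reduce: drop elements whose leading term is divisible by another's, tail-reduce, and make monic.
Reduced Gröbner basis: {1}.
The reduced Gröbner basis of I + (p) is {1}: the ideal is the whole ring, so the enlarged system has no common solution — adjoining p is inconsistent.

Adjoining -5/3a^2 - ab + 25/3a - 4b makes the ideal the whole ring: the system is inconsistent.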